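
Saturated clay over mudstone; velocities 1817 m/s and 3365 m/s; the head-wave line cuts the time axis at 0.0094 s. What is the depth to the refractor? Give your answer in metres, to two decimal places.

10.15 m

θ_c = arcsin(1817/3365) = 32.68°; cos θ_c = 0.8417.
tᵢ = 2h cos θ_c/V₁ ⇒ h = tᵢ·V₁/(2 cos θ_c) = 0.0094·1817/(2·0.8417) = 10.15 m.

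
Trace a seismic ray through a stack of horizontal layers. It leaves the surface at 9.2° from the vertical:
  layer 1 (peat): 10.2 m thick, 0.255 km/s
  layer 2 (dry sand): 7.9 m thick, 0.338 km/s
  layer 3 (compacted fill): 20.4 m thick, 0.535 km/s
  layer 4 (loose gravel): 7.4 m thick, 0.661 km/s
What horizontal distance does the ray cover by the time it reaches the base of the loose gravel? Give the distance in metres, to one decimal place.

Ray parameter p = sin 9.2° / 0.255 km/s = 6.2699e-01 s/km.
Layer 1: θ = 9.20°; offset = 10.2·tan 9.20° = 1.652 m.
Layer 2: sin θ = p·0.338 = 0.2119 → θ = 12.23°; offset = 7.9·tan 12.23° = 1.713 m.
Layer 3: sin θ = p·0.535 = 0.3354 → θ = 19.60°; offset = 20.4·tan 19.60° = 7.264 m.
Layer 4: sin θ = p·0.661 = 0.4144 → θ = 24.48°; offset = 7.4·tan 24.48° = 3.370 m.
Σ offsets = 13.999 m.

14.0 m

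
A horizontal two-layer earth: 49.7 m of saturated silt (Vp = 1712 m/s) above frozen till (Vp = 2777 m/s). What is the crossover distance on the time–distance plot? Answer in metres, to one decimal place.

204.1 m

θ_c = arcsin(1712/2777) = 38.06°, so cos θ_c = 0.7874 and tᵢ = 2h cos θ_c/V₁ = 0.0457 s.
At crossover x/V₁ = x/V₂ + tᵢ ⇒ x = tᵢ/(1/V₁ − 1/V₂) = 0.04571/(5.8411e-04 − 3.6010e-04) = 204.07 m.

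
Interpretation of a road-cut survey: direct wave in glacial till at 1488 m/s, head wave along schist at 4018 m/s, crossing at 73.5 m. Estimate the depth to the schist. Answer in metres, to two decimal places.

24.91 m

x_cross = 2h·√((V₂+V₁)/(V₂−V₁)) → h = x_cross / (2·√((V₂+V₁)/(V₂−V₁))).
√((V₂+V₁)/(V₂−V₁)) = √((4018+1488)/(4018−1488)) = 1.4752.
h = 73.5 / (2·1.4752) = 24.91 m.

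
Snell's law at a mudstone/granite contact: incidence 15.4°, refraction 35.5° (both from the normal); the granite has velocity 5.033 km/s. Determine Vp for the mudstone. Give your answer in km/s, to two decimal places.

Snell's law: sin 15.4°/V₁ = sin 35.5°/V₂.
V₁ = V₂·sin 15.4°/sin 35.5° = 5.033 × 0.4573 = 2.30 km/s.

2.30 km/s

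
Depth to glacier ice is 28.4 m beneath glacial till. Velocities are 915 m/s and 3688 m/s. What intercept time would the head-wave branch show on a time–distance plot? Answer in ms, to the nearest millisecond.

60 ms

θ_c = arcsin(V₁/V₂) = arcsin(915/3688) = 14.37°; cos θ_c = 0.9687.
tᵢ = 2h·cos θ_c / V₁ = 2·28.4·0.9687 / 915 = 0.06014 s.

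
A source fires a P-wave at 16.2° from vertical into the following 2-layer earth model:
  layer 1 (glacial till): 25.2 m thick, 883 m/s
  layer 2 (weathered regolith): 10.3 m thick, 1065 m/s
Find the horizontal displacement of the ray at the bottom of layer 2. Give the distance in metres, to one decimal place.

11.0 m

Ray parameter p = sin 16.2° / 883 m/s = 3.1596e-04 s/m.
Layer 1: θ = 16.20°; offset = 25.2·tan 16.20° = 7.321 m.
Layer 2: sin θ = p·1065 = 0.3365 → θ = 19.66°; offset = 10.3·tan 19.66° = 3.681 m.
Σ offsets = 11.002 m.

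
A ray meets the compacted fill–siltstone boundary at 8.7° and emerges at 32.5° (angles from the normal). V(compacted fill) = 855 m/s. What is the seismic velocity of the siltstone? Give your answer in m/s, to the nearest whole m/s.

Snell's law: sin 8.7°/V₁ = sin 32.5°/V₂.
V₂ = V₁·sin 32.5°/sin 8.7° = 855 × 3.5521 = 3037.08 m/s.

3037 m/s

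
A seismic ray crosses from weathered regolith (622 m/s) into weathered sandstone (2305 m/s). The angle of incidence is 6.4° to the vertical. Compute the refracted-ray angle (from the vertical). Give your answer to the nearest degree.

Snell's law: sin θ₂ = (V₂/V₁)·sin θ₁ = (2305/622)·sin 6.4° = 0.4131.
θ₂ = sin⁻¹(0.4131) = 24.40° (from vertical).

24°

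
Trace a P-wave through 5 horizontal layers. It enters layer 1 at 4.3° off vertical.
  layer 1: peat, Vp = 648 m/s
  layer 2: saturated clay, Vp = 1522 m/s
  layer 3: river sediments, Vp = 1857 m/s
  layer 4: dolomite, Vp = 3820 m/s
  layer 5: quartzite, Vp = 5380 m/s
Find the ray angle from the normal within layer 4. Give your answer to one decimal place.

26.2°

Snell's law across each interface conserves sin θ / V, so sin θ_4 = V_4·sin θ₁/V₁.
sin θ_4 = 3820 × sin 4.3° / 648 = 0.4420.
θ_4 = 26.23° from the vertical.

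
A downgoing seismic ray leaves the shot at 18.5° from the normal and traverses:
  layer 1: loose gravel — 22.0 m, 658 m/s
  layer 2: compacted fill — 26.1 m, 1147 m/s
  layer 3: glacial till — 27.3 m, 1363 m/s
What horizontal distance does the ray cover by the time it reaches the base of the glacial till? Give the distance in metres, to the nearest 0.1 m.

Apply Snell's law at each interface; in layer i the horizontal offset is hᵢ·tan θᵢ.
Layer 1: θ = 18.50°; offset = 22.0·tan 18.50° = 7.361 m.
Layer 2: sin θ = 1147·sin 18.5°/658 = 0.5531, θ = 33.58°; offset = 26.1·tan 33.58° = 17.328 m.
Layer 3: sin θ = 1363·sin 18.5°/658 = 0.6573, θ = 41.09°; offset = 27.3·tan 41.09° = 23.809 m.
Summing the layer offsets gives 48.498 m.

48.5 m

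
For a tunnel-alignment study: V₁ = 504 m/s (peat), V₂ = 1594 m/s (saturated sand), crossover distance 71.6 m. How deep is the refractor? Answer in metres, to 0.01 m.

25.80 m

x_cross = 2h·√((V₂+V₁)/(V₂−V₁)) → h = x_cross / (2·√((V₂+V₁)/(V₂−V₁))).
√((V₂+V₁)/(V₂−V₁)) = √((1594+504)/(1594−504)) = 1.3874.
h = 71.6 / (2·1.3874) = 25.80 m.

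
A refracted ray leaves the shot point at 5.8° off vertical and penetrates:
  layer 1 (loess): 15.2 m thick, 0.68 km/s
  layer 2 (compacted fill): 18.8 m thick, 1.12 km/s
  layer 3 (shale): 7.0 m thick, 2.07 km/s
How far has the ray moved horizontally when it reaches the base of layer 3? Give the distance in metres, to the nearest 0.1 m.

p = sin θ₁/V₁ = sin 5.8°/0.68 = 1.4861e-01 s/km is conserved through the stack.
Layer 1: θ = 5.80°; offset = 15.2·tan 5.80° = 1.544 m.
Layer 2: sin θ = p·1.12 = 0.1664 → θ = 9.58°; offset = 18.8·tan 9.58° = 3.173 m.
Layer 3: sin θ = p·2.07 = 0.3076 → θ = 17.92°; offset = 7.0·tan 17.92° = 2.263 m.
Σ offsets = 6.981 m.

7.0 m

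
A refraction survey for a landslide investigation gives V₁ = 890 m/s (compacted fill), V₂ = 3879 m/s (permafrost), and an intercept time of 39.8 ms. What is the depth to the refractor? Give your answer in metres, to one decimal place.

18.2 m

h = tᵢ·V₁·V₂ / (2·√(V₂²−V₁²)).
√(V₂²−V₁²) = √(3879² − 890²) = 3775.5 m/s.
h = 0.0398 s × 890 × 3879 / (2 × 3775.5) = 18.20 m.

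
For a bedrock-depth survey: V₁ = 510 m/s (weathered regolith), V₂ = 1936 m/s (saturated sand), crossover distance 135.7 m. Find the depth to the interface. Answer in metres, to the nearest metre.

x_cross = 2h·√((V₂+V₁)/(V₂−V₁)) → h = x_cross / (2·√((V₂+V₁)/(V₂−V₁))).
√((V₂+V₁)/(V₂−V₁)) = √((1936+510)/(1936−510)) = 1.3097.
h = 135.7 / (2·1.3097) = 51.81 m.

52 m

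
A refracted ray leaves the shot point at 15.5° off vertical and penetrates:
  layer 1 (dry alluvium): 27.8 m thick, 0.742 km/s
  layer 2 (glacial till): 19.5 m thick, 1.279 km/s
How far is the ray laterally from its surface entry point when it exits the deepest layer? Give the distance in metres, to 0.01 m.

17.83 m

Ray parameter p = sin 15.5° / 0.742 km/s = 3.6016e-01 s/km.
Layer 1: θ = 15.50°; offset = 27.8·tan 15.50° = 7.7096 m.
Layer 2: sin θ = p·1.279 = 0.4606 → θ = 27.43°; offset = 19.5·tan 27.43° = 10.1202 m.
Summing the layer offsets gives 17.8298 m.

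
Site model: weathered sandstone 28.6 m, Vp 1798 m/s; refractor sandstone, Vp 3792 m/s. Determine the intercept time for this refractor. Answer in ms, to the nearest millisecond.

28 ms

tᵢ = 2h·√(V₂²−V₁²)/(V₁V₂).
√(V₂²−V₁²) = √(3792²−1798²) = 3338.6 m/s.
tᵢ = 2·28.6·3338.6/(1798·3792) = 0.02801 s.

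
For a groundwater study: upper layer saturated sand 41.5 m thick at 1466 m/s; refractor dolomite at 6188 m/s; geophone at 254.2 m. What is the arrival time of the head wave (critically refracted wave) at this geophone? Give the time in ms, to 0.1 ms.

96.1 ms

θ_c = arcsin(V₁/V₂) = arcsin(1466/6188) = 13.70°, cos θ_c = 0.9715.
Intercept time tᵢ = 2h cos θ_c / V₁ = 2·41.5·0.9715/1466 = 0.05500 s.
t = x/V₂ + tᵢ = 254.2/6188 + 0.05500 = 0.09608 s.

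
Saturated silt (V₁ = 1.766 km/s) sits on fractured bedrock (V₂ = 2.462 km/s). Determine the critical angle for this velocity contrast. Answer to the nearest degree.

Critical incidence: sin θ_c = V₁/V₂ = 1.766/2.462 = 0.7173.
θ_c = arcsin 0.7173 = 45.83°.

46°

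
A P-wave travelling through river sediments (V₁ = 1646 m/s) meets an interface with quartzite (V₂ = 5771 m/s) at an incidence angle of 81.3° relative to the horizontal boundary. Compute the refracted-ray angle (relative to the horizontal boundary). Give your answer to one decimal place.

Angle from the normal: 90° − 81.3° = 8.7°.
sin θ₁/V₁ = sin θ₂/V₂ ⇒ sin θ₂ = 5771·sin 8.7°/1646 = 5771·0.1513/1646 = 0.5303.
θ₂ = sin⁻¹(0.5303) = 32.03° (from vertical).
From the interface: 90° − 32.03° = 57.97°.

58.0°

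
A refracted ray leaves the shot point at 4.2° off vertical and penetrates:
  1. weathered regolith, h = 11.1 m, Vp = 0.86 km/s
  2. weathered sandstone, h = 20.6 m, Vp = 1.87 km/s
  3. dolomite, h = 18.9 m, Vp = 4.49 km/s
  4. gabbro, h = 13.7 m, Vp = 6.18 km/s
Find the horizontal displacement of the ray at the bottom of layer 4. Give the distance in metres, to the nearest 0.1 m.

20.4 m

Apply Snell's law at each interface; in layer i the horizontal offset is hᵢ·tan θᵢ.
Layer 1: θ = 4.20°; offset = 11.1·tan 4.20° = 0.815 m.
Layer 2: sin θ = 1.87·sin 4.2°/0.86 = 0.1593, θ = 9.16°; offset = 20.6·tan 9.16° = 3.323 m.
Layer 3: sin θ = 4.49·sin 4.2°/0.86 = 0.3824, θ = 22.48°; offset = 18.9·tan 22.48° = 7.821 m.
Layer 4: sin θ = 6.18·sin 4.2°/0.86 = 0.5263, θ = 31.76°; offset = 13.7·tan 31.76° = 8.480 m.
Summing the layer offsets gives 20.439 m.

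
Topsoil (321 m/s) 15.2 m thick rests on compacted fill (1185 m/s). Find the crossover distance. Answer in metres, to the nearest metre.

40 m

x_cross = 2h·√((V₂+V₁)/(V₂−V₁)).
(V₂+V₁)/(V₂−V₁) = (1185+321)/(1185−321) = 1.7431; √ = 1.3202.
x_cross = 2·15.2·1.3202 = 40.14 m.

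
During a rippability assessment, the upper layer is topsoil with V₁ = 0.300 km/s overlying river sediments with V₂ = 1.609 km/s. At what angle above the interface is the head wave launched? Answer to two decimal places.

At critical incidence the refracted ray runs along the interface (θ₂ = 90°), so sin θ_c = V₁/V₂.
θ_c = arcsin(0.300/1.609) = arcsin 0.1865 = 10.75°.
Measured from the interface: 90° − 10.75° = 79.25°.

79.25°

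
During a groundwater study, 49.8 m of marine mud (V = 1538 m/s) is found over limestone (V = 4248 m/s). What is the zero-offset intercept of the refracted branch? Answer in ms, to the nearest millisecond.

θ_c = arcsin(V₁/V₂) = arcsin(1538/4248) = 21.23°; cos θ_c = 0.9322.
tᵢ = 2h·cos θ_c / V₁ = 2·49.8·0.9322 / 1538 = 0.06037 s.

60 ms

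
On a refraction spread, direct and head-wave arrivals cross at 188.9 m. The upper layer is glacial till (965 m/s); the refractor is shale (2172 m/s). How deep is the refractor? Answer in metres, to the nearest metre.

h = (x_cross/2)·√((V₂−V₁)/(V₂+V₁)).
(V₂−V₁)/(V₂+V₁) = (2172−965)/(2172+965) = 0.3848; √ = 0.6203.
h = (188.9/2)·0.6203 = 58.59 m.

59 m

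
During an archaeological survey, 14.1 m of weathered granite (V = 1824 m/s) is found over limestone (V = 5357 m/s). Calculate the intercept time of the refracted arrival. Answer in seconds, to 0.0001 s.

0.0145 s

θ_c = arcsin(V₁/V₂) = arcsin(1824/5357) = 19.91°; cos θ_c = 0.9402.
tᵢ = 2h·cos θ_c / V₁ = 2·14.1·0.9402 / 1824 = 0.01454 s.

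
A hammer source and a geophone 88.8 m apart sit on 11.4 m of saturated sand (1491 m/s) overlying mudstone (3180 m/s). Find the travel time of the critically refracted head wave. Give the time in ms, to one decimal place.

t = x/V₂ + 2h·√(V₂²−V₁²)/(V₁V₂).
√(V₂²−V₁²) = √(3180²−1491²) = 2808.8 m/s; delay term = 2·11.4·2808.8/(1491·3180) = 0.01351 s.
t = 88.8/3180 + 0.01351 = 0.04143 s.

41.4 ms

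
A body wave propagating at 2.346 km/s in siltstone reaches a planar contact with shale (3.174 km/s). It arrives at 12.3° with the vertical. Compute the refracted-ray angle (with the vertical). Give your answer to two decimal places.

sin θ₁/V₁ = sin θ₂/V₂ ⇒ sin θ₂ = 3.174·sin 12.3°/2.346 = 3.174·0.2130/2.346 = 0.2882.
θ₂ = sin⁻¹(0.2882) = 16.75° (from vertical).

16.75°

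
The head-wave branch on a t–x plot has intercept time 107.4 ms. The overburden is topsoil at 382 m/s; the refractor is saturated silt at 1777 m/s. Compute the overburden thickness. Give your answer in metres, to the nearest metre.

h = tᵢ·V₁·V₂ / (2·√(V₂²−V₁²)).
√(V₂²−V₁²) = √(1777² − 382²) = 1735.5 m/s.
h = 0.1074 s × 382 × 1777 / (2 × 1735.5) = 21.00 m.

21 m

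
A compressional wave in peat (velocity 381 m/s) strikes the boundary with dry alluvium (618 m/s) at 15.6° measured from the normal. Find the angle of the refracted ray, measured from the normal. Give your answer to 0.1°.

25.9°

sin θ₁/V₁ = sin θ₂/V₂ ⇒ sin θ₂ = 618·sin 15.6°/381 = 618·0.2689/381 = 0.4362.
θ₂ = arcsin 0.4362 = 25.86° from the normal.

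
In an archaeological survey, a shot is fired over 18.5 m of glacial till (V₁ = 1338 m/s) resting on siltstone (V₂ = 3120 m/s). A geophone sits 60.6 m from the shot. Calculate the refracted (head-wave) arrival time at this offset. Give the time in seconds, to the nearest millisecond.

θ_c = arcsin(V₁/V₂) = arcsin(1338/3120) = 25.39°, cos θ_c = 0.9034.
Intercept time tᵢ = 2h cos θ_c / V₁ = 2·18.5·0.9034/1338 = 0.02498 s.
t = x/V₂ + tᵢ = 60.6/3120 + 0.02498 = 0.04440 s.

0.044 s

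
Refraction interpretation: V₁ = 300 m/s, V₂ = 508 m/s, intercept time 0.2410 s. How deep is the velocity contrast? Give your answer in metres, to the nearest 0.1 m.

h = tᵢ·V₁·V₂ / (2·√(V₂²−V₁²)).
√(V₂²−V₁²) = √(508² − 300²) = 410.0 m/s.
h = 0.241 s × 300 × 508 / (2 × 410.0) = 44.80 m.

44.8 m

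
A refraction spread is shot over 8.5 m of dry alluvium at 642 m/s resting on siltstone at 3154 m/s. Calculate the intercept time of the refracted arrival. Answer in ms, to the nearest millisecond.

θ_c = arcsin(V₁/V₂) = arcsin(642/3154) = 11.74°; cos θ_c = 0.9791.
tᵢ = 2h·cos θ_c / V₁ = 2·8.5·0.9791 / 642 = 0.02593 s.

26 ms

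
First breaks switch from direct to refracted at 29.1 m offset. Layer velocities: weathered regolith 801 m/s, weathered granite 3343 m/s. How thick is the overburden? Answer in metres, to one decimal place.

x_cross = 2h·√((V₂+V₁)/(V₂−V₁)) → h = x_cross / (2·√((V₂+V₁)/(V₂−V₁))).
√((V₂+V₁)/(V₂−V₁)) = √((3343+801)/(3343−801)) = 1.2768.
h = 29.1 / (2·1.2768) = 11.40 m.

11.4 m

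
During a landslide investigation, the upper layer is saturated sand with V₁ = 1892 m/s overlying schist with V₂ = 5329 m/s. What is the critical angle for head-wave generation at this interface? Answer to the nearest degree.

21°

Critical incidence: sin θ_c = V₁/V₂ = 1892/5329 = 0.3550.
θ_c = arcsin 0.3550 = 20.80°.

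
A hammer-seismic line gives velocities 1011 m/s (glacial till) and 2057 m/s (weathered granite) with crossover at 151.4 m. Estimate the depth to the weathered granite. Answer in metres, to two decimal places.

x_cross = 2h·√((V₂+V₁)/(V₂−V₁)) → h = x_cross / (2·√((V₂+V₁)/(V₂−V₁))).
√((V₂+V₁)/(V₂−V₁)) = √((2057+1011)/(2057−1011)) = 1.7126.
h = 151.4 / (2·1.7126) = 44.20 m.

44.20 m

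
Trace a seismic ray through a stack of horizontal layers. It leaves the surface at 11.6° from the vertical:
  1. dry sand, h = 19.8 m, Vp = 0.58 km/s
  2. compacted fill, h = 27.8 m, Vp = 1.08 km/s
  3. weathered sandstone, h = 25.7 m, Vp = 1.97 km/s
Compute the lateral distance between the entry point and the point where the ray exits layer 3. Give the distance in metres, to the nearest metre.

39 m

p = sin θ₁/V₁ = sin 11.6°/0.58 = 3.4669e-01 s/km is conserved through the stack.
Layer 1: θ = 11.60°; offset = 19.8·tan 11.60° = 4.064 m.
Layer 2: sin θ = p·1.08 = 0.3744 → θ = 21.99°; offset = 27.8·tan 21.99° = 11.225 m.
Layer 3: sin θ = p·1.97 = 0.6830 → θ = 43.08°; offset = 25.7·tan 43.08° = 24.030 m.
Summing the layer offsets gives 39.320 m.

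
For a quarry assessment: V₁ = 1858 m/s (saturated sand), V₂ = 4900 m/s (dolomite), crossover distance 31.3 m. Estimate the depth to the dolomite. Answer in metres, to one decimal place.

10.5 m

x_cross = 2h·√((V₂+V₁)/(V₂−V₁)) → h = x_cross / (2·√((V₂+V₁)/(V₂−V₁))).
√((V₂+V₁)/(V₂−V₁)) = √((4900+1858)/(4900−1858)) = 1.4905.
h = 31.3 / (2·1.4905) = 10.50 m.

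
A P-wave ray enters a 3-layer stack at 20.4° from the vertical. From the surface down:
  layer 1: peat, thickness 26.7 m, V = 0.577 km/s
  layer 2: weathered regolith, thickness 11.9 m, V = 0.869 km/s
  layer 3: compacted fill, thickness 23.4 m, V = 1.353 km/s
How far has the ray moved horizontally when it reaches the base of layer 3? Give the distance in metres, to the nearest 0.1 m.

50.5 m

Ray parameter p = sin 20.4° / 0.577 km/s = 6.0411e-01 s/km.
Layer 1: θ = 20.40°; offset = 26.7·tan 20.40° = 9.930 m.
Layer 2: sin θ = p·0.869 = 0.5250 → θ = 31.67°; offset = 11.9·tan 31.67° = 7.340 m.
Layer 3: sin θ = p·1.353 = 0.8174 → θ = 54.82°; offset = 23.4·tan 54.82° = 33.198 m.
Summing the layer offsets gives 50.468 m.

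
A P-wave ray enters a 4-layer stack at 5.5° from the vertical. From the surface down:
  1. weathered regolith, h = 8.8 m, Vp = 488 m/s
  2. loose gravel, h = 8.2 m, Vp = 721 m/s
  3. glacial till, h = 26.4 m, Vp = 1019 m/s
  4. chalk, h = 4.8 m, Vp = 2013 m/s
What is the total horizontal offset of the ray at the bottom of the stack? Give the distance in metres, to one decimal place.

Ray parameter p = sin 5.5° / 488 m/s = 1.9641e-04 s/m.
Layer 1: θ = 5.50°; offset = 8.8·tan 5.50° = 0.847 m.
Layer 2: sin θ = p·721 = 0.1416 → θ = 8.14°; offset = 8.2·tan 8.14° = 1.173 m.
Layer 3: sin θ = p·1019 = 0.2001 → θ = 11.54°; offset = 26.4·tan 11.54° = 5.393 m.
Layer 4: sin θ = p·2013 = 0.3954 → θ = 23.29°; offset = 4.8·tan 23.29° = 2.066 m.
Summing the layer offsets gives 9.479 m.

9.5 m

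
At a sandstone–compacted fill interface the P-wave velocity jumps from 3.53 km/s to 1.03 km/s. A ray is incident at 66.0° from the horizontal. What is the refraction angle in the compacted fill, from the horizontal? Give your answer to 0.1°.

Angle from the normal: 90° − 66.0° = 24.0°.
sin θ₁/V₁ = sin θ₂/V₂ ⇒ sin θ₂ = 1.03·sin 24.0°/3.53 = 1.03·0.4067/3.53 = 0.1187.
θ₂ = arcsin 0.1187 = 6.82° from the normal.
From the interface: 90° − 6.82° = 83.18°.

83.2°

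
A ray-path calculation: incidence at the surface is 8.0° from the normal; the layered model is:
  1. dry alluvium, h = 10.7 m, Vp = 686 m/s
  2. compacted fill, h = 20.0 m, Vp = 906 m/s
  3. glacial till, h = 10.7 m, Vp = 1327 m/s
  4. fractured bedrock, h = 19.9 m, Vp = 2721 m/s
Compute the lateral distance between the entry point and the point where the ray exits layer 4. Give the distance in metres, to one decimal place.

p = sin θ₁/V₁ = sin 8.0°/686 = 2.0288e-04 s/m is conserved through the stack.
Layer 1: θ = 8.00°; offset = 10.7·tan 8.00° = 1.504 m.
Layer 2: sin θ = p·906 = 0.1838 → θ = 10.59°; offset = 20.0·tan 10.59° = 3.740 m.
Layer 3: sin θ = p·1327 = 0.2692 → θ = 15.62°; offset = 10.7·tan 15.62° = 2.991 m.
Layer 4: sin θ = p·2721 = 0.5520 → θ = 33.51°; offset = 19.9·tan 33.51° = 13.175 m.
Σ offsets = 21.409 m.

21.4 m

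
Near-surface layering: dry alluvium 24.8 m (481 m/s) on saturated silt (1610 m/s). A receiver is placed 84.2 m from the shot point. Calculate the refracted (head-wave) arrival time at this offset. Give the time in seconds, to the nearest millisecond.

θ_c = arcsin(V₁/V₂) = arcsin(481/1610) = 17.38°, cos θ_c = 0.9543.
Intercept time tᵢ = 2h cos θ_c / V₁ = 2·24.8·0.9543/481 = 0.09841 s.
t = x/V₂ + tᵢ = 84.2/1610 + 0.09841 = 0.15071 s.

0.151 s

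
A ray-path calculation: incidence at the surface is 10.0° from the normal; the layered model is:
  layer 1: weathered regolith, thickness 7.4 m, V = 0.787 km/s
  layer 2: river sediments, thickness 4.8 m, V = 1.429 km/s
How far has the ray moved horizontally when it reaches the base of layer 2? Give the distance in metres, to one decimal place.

Ray parameter p = sin 10.0° / 0.787 km/s = 2.2065e-01 s/km.
Layer 1: θ = 10.00°; offset = 7.4·tan 10.00° = 1.305 m.
Layer 2: sin θ = p·1.429 = 0.3153 → θ = 18.38°; offset = 4.8·tan 18.38° = 1.595 m.
Σ offsets = 2.900 m.

2.9 m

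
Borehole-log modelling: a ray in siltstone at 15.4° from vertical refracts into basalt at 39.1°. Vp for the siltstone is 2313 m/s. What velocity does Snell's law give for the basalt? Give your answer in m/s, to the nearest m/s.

sin 15.4° = 0.2656; sin 39.1° = 0.6307.
V₂ = V₁·(sin θ₂/sin θ₁) = 2313·(0.6307/0.2656) = 5493.20 m/s.

5493 m/s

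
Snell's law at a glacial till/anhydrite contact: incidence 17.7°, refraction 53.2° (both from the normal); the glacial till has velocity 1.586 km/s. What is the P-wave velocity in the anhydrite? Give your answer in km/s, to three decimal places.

Snell's law: sin 17.7°/V₁ = sin 53.2°/V₂.
V₂ = V₁·sin 53.2°/sin 17.7° = 1.586 × 2.6337 = 4.177 km/s.

4.177 km/s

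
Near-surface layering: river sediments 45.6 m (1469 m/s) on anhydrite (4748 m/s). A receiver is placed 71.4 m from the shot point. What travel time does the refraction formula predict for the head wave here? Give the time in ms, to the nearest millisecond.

74 ms

t = x/V₂ + 2h·√(V₂²−V₁²)/(V₁V₂).
√(V₂²−V₁²) = √(4748²−1469²) = 4515.0 m/s; delay term = 2·45.6·4515.0/(1469·4748) = 0.05904 s.
t = 71.4/4748 + 0.05904 = 0.07407 s.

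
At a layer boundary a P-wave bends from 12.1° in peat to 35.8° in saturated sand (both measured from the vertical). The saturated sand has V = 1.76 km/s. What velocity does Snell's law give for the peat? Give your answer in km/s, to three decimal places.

0.631 km/s

Snell's law: sin 12.1°/V₁ = sin 35.8°/V₂.
V₁ = V₂·sin 12.1°/sin 35.8° = 1.76 × 0.3583 = 0.631 km/s.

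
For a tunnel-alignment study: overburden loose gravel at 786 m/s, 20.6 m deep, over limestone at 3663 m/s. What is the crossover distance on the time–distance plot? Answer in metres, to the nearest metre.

51 m

x_cross = 2h·√((V₂+V₁)/(V₂−V₁)).
(V₂+V₁)/(V₂−V₁) = (3663+786)/(3663−786) = 1.5464; √ = 1.2435.
x_cross = 2·20.6·1.2435 = 51.23 m.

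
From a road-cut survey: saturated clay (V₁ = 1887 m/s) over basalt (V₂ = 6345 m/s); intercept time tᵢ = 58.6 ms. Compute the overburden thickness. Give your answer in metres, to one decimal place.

h = tᵢ·V₁·V₂ / (2·√(V₂²−V₁²)).
√(V₂²−V₁²) = √(6345² − 1887²) = 6057.9 m/s.
h = 0.0586 s × 1887 × 6345 / (2 × 6057.9) = 57.91 m.

57.9 m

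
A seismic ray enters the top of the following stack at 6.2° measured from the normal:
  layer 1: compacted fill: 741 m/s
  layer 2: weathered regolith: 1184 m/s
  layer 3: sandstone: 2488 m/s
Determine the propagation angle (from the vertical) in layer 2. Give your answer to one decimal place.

Snell's law across each interface conserves sin θ / V, so sin θ_2 = V_2·sin θ₁/V₁.
sin θ_2 = 1184 × sin 6.2° / 741 = 0.1726.
θ_2 = arcsin 0.1726 = 9.94°.

9.9°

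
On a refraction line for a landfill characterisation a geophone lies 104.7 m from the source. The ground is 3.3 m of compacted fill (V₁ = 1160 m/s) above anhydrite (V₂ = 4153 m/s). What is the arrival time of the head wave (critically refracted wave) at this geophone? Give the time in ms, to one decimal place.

30.7 ms

θ_c = arcsin(V₁/V₂) = arcsin(1160/4153) = 16.22°, cos θ_c = 0.9602.
Intercept time tᵢ = 2h cos θ_c / V₁ = 2·3.3·0.9602/1160 = 0.00546 s.
t = x/V₂ + tᵢ = 104.7/4153 + 0.00546 = 0.03067 s.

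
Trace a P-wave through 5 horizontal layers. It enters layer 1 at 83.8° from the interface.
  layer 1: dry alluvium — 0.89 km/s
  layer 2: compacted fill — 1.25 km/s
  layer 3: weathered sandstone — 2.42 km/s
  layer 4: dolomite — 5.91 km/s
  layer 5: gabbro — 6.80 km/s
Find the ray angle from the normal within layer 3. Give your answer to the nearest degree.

From the normal: θ₁ = 90° − 83.8° = 6.2°.
Snell's law across each interface conserves sin θ / V, so sin θ_3 = V_3·sin θ₁/V₁.
sin θ_3 = 2.42 × sin 6.2° / 0.89 = 0.2937.
θ_3 = arcsin 0.2937 = 17.08°.

17°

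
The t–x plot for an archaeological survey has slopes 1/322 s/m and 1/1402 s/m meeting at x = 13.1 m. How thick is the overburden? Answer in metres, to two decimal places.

5.18 m

h = (x_cross/2)·√((V₂−V₁)/(V₂+V₁)).
(V₂−V₁)/(V₂+V₁) = (1402−322)/(1402+322) = 0.6265; √ = 0.7915.
h = (13.1/2)·0.7915 = 5.18 m.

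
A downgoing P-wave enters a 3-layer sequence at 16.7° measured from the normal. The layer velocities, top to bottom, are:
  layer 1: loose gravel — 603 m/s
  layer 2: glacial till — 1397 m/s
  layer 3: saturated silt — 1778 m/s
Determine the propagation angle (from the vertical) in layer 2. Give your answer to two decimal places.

Ray parameter p = sin 16.7° / 603 = 4.7655e-04 s/m.
sin θ_2 = p·V_2 = 4.7655e-04 × 1397 = 0.6657.
θ_2 = arcsin 0.6657 = 41.74°.

41.74°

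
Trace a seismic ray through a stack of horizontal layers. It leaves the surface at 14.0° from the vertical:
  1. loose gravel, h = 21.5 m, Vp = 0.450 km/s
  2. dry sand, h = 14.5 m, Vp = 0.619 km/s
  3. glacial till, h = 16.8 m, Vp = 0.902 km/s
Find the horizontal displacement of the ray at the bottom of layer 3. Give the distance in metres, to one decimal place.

19.8 m

Ray parameter p = sin 14.0° / 0.450 km/s = 5.3760e-01 s/km.
Layer 1: θ = 14.00°; offset = 21.5·tan 14.00° = 5.361 m.
Layer 2: sin θ = p·0.619 = 0.3328 → θ = 19.44°; offset = 14.5·tan 19.44° = 5.117 m.
Layer 3: sin θ = p·0.902 = 0.4849 → θ = 29.01°; offset = 16.8·tan 29.01° = 9.315 m.
Total horizontal offset = 19.793 m.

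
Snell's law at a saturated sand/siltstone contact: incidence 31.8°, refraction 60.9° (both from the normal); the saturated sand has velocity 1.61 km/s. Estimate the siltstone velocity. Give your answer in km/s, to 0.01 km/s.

Snell's law: sin 31.8°/V₁ = sin 60.9°/V₂.
V₂ = V₁·sin 60.9°/sin 31.8° = 1.61 × 1.6582 = 2.67 km/s.

2.67 km/s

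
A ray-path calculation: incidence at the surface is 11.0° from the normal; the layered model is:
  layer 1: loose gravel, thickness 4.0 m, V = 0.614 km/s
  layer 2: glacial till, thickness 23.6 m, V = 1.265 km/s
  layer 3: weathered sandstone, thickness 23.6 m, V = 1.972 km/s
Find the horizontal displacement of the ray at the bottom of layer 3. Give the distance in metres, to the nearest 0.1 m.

p = sin θ₁/V₁ = sin 11.0°/0.614 = 3.1076e-01 s/km is conserved through the stack.
Layer 1: θ = 11.00°; offset = 4.0·tan 11.00° = 0.778 m.
Layer 2: sin θ = p·1.265 = 0.3931 → θ = 23.15°; offset = 23.6·tan 23.15° = 10.090 m.
Layer 3: sin θ = p·1.972 = 0.6128 → θ = 37.79°; offset = 23.6·tan 37.79° = 18.302 m.
Σ offsets = 29.170 m.

29.2 m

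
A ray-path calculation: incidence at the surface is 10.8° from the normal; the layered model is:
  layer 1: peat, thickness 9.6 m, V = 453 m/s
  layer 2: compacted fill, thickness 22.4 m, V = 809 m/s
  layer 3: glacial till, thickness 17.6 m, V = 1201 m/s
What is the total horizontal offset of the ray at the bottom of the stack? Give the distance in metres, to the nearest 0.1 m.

19.9 m

Ray parameter p = sin 10.8° / 453 m/s = 4.1365e-04 s/m.
Layer 1: θ = 10.80°; offset = 9.6·tan 10.80° = 1.831 m.
Layer 2: sin θ = p·809 = 0.3346 → θ = 19.55°; offset = 22.4·tan 19.55° = 7.955 m.
Layer 3: sin θ = p·1201 = 0.4968 → θ = 29.79°; offset = 17.6·tan 29.79° = 10.075 m.
Summing the layer offsets gives 19.860 m.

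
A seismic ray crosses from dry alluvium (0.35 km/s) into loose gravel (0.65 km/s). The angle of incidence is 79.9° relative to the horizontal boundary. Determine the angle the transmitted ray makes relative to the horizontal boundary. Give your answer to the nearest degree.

71°

Convert to the normal: θ₁ = 90° − 79.9° = 10.1°.
sin θ₁/V₁ = sin θ₂/V₂ ⇒ sin θ₂ = 0.65·sin 10.1°/0.35 = 0.65·0.1754/0.35 = 0.3257.
θ₂ = sin⁻¹(0.3257) = 19.01° (from vertical).
From the interface: 90° − 19.01° = 70.99°.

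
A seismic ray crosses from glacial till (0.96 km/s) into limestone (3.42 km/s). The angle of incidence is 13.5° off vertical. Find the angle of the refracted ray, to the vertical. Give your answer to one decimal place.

sin θ₁/V₁ = sin θ₂/V₂ ⇒ sin θ₂ = 3.42·sin 13.5°/0.96 = 3.42·0.2334/0.96 = 0.8316.
θ₂ = sin⁻¹(0.8316) = 56.27° (from vertical).

56.3°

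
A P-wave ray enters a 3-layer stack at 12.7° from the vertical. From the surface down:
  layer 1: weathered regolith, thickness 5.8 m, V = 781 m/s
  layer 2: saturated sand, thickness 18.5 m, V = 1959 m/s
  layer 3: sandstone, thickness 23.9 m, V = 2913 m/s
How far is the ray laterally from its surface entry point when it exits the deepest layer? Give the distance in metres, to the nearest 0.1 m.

47.8 m

Ray parameter p = sin 12.7° / 781 m/s = 2.8149e-04 s/m.
Layer 1: θ = 12.70°; offset = 5.8·tan 12.70° = 1.307 m.
Layer 2: sin θ = p·1959 = 0.5514 → θ = 33.47°; offset = 18.5·tan 33.47° = 12.229 m.
Layer 3: sin θ = p·2913 = 0.8200 → θ = 55.08°; offset = 23.9·tan 55.08° = 34.239 m.
Σ offsets = 47.775 m.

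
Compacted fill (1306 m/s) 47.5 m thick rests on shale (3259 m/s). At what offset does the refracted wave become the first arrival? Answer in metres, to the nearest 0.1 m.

145.2 m

x_cross = 2h·√((V₂+V₁)/(V₂−V₁)).
(V₂+V₁)/(V₂−V₁) = (3259+1306)/(3259−1306) = 2.3374; √ = 1.5289.
x_cross = 2·47.5·1.5289 = 145.24 m.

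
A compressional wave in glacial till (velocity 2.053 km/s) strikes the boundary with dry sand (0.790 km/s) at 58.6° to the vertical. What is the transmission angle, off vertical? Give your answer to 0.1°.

Snell's law: sin θ₂ = (V₂/V₁)·sin θ₁ = (0.790/2.053)·sin 58.6° = 0.3284.
θ₂ = sin⁻¹(0.3284) = 19.17° (from vertical).

19.2°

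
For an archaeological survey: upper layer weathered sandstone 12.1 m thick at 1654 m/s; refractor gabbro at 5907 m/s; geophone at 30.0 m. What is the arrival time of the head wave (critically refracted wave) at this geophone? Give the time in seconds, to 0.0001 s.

t = x/V₂ + 2h·√(V₂²−V₁²)/(V₁V₂).
√(V₂²−V₁²) = √(5907²−1654²) = 5670.7 m/s; delay term = 2·12.1·5670.7/(1654·5907) = 0.01405 s.
t = 30.0/5907 + 0.01405 = 0.01912 s.

0.0191 s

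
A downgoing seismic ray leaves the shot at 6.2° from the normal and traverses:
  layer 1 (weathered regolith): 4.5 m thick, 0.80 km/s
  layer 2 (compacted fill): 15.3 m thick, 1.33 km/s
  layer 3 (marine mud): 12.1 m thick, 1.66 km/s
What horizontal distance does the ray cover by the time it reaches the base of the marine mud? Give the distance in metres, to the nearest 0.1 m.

Ray parameter p = sin 6.2° / 0.80 km/s = 1.3500e-01 s/km.
Layer 1: θ = 6.20°; offset = 4.5·tan 6.20° = 0.489 m.
Layer 2: sin θ = p·1.33 = 0.1795 → θ = 10.34°; offset = 15.3·tan 10.34° = 2.792 m.
Layer 3: sin θ = p·1.66 = 0.2241 → θ = 12.95°; offset = 12.1·tan 12.95° = 2.782 m.
Total horizontal offset = 6.064 m.

6.1 m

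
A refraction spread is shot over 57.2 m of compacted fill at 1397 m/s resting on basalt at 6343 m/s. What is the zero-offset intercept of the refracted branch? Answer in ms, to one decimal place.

79.9 ms

tᵢ = 2h·√(V₂²−V₁²)/(V₁V₂).
√(V₂²−V₁²) = √(6343²−1397²) = 6187.2 m/s.
tᵢ = 2·57.2·6187.2/(1397·6343) = 0.07988 s.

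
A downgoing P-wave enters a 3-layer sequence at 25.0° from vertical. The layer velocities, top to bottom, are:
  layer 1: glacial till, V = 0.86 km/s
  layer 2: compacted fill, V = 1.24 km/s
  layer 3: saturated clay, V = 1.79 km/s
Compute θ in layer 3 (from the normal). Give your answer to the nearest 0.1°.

Snell's law across each interface conserves sin θ / V, so sin θ_3 = V_3·sin θ₁/V₁.
sin θ_3 = 1.79 × sin 25.0° / 0.86 = 0.8796.
θ_3 = 61.60° from the vertical.

61.6°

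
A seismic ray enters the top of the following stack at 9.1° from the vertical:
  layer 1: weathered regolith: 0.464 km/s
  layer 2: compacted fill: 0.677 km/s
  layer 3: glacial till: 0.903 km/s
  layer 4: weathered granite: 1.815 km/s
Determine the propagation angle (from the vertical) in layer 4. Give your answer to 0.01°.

38.22°

Ray parameter p = sin 9.1° / 0.464 = 3.4086e-01 s/km.
sin θ_4 = p·V_4 = 3.4086e-01 × 1.815 = 0.6187.
θ_4 = arcsin 0.6187 = 38.22°.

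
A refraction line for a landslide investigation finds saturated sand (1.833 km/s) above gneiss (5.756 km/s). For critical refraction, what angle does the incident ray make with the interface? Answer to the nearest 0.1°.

At critical incidence the refracted ray runs along the interface (θ₂ = 90°), so sin θ_c = V₁/V₂.
θ_c = arcsin(1.833/5.756) = arcsin 0.3185 = 18.57°.
Measured from the interface: 90° − 18.57° = 71.43°.

71.4°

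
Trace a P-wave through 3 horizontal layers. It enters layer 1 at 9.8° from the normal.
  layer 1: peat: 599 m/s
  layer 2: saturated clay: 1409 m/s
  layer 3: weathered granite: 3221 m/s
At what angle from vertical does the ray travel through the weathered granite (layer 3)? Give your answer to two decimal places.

Ray parameter p = sin 9.8° / 599 = 2.8416e-04 s/m.
sin θ_3 = p·V_3 = 2.8416e-04 × 3221 = 0.9153.
θ_3 = arcsin 0.9153 = 66.24°.

66.24°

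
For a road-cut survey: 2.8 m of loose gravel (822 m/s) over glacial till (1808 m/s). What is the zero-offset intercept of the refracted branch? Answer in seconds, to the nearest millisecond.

0.006 s

θ_c = arcsin(V₁/V₂) = arcsin(822/1808) = 27.04°; cos θ_c = 0.8907.
tᵢ = 2h·cos θ_c / V₁ = 2·2.8·0.8907 / 822 = 0.00607 s.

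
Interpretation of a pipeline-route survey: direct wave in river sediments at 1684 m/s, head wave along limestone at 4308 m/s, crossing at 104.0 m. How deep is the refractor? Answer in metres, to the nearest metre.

x_cross = 2h·√((V₂+V₁)/(V₂−V₁)) → h = x_cross / (2·√((V₂+V₁)/(V₂−V₁))).
√((V₂+V₁)/(V₂−V₁)) = √((4308+1684)/(4308−1684)) = 1.5111.
h = 104.0 / (2·1.5111) = 34.41 m.

34 m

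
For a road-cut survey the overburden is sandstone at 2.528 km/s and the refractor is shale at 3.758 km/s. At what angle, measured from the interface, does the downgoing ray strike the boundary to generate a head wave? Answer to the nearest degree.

48°

Critical incidence: sin θ_c = V₁/V₂ = 2.528/3.758 = 0.6727.
θ_c = arcsin 0.6727 = 42.28°.
Measured from the interface: 90° − 42.28° = 47.72°.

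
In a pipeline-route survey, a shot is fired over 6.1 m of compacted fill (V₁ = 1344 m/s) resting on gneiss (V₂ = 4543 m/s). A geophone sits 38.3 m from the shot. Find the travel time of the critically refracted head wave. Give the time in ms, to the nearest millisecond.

θ_c = arcsin(V₁/V₂) = arcsin(1344/4543) = 17.21°, cos θ_c = 0.9552.
Intercept time tᵢ = 2h cos θ_c / V₁ = 2·6.1·0.9552/1344 = 0.00867 s.
t = x/V₂ + tᵢ = 38.3/4543 + 0.00867 = 0.01710 s.

17 ms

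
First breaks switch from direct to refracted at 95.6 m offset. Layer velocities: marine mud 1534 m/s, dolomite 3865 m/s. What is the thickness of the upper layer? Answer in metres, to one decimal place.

x_cross = 2h·√((V₂+V₁)/(V₂−V₁)) → h = x_cross / (2·√((V₂+V₁)/(V₂−V₁))).
√((V₂+V₁)/(V₂−V₁)) = √((3865+1534)/(3865−1534)) = 1.5219.
h = 95.6 / (2·1.5219) = 31.41 m.

31.4 m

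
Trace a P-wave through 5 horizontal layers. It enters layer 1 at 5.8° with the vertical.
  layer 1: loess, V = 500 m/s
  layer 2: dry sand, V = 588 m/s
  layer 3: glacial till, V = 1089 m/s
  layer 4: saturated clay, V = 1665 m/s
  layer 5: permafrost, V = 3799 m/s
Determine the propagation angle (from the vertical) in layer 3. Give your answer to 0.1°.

12.7°

Snell's law across each interface conserves sin θ / V, so sin θ_3 = V_3·sin θ₁/V₁.
sin θ_3 = 1089 × sin 5.8° / 500 = 0.2201.
θ_3 = 12.71° from the vertical.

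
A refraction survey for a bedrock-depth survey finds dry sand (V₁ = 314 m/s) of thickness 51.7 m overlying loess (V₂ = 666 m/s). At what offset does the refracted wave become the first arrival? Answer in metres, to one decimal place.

172.5 m

θ_c = arcsin(314/666) = 28.13°, so cos θ_c = 0.8819 and tᵢ = 2h cos θ_c/V₁ = 0.2904 s.
At crossover x/V₁ = x/V₂ + tᵢ ⇒ x = tᵢ/(1/V₁ − 1/V₂) = 0.29040/(3.1847e-03 − 1.5015e-03) = 172.53 m.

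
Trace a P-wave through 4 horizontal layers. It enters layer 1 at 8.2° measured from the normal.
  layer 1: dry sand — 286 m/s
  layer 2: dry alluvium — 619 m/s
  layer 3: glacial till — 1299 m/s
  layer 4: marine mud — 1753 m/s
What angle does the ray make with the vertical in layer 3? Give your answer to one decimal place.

40.4°

Ray parameter p = sin 8.2° / 286 = 4.9870e-04 s/m.
sin θ_3 = p·V_3 = 4.9870e-04 × 1299 = 0.6478.
θ_3 = arcsin 0.6478 = 40.38°.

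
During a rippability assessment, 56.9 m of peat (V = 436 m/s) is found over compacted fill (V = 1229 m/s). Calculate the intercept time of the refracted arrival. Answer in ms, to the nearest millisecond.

tᵢ = 2h·√(V₂²−V₁²)/(V₁V₂).
√(V₂²−V₁²) = √(1229²−436²) = 1149.1 m/s.
tᵢ = 2·56.9·1149.1/(436·1229) = 0.24403 s.

244 ms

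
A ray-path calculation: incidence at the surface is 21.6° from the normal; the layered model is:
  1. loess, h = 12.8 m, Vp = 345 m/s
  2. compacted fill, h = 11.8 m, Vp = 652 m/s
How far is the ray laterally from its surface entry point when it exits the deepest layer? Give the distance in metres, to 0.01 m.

16.50 m

Apply Snell's law at each interface; in layer i the horizontal offset is hᵢ·tan θᵢ.
Layer 1: θ = 21.60°; offset = 12.8·tan 21.60° = 5.0679 m.
Layer 2: sin θ = 652·sin 21.6°/345 = 0.6957, θ = 44.08°; offset = 11.8·tan 44.08° = 11.4283 m.
Total horizontal offset = 16.4962 m.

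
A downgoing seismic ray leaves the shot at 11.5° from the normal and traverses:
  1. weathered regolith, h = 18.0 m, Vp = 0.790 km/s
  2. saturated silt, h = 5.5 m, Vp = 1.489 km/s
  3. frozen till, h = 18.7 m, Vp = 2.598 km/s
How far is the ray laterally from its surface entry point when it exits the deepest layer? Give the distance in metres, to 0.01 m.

Apply Snell's law at each interface; in layer i the horizontal offset is hᵢ·tan θᵢ.
Layer 1: θ = 11.50°; offset = 18.0·tan 11.50° = 3.6621 m.
Layer 2: sin θ = 1.489·sin 11.5°/0.790 = 0.3758, θ = 22.07°; offset = 5.5·tan 22.07° = 2.2302 m.
Layer 3: sin θ = 2.598·sin 11.5°/0.790 = 0.6556, θ = 40.97°; offset = 18.7·tan 40.97° = 16.2376 m.
Σ offsets = 22.1299 m.

22.13 m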